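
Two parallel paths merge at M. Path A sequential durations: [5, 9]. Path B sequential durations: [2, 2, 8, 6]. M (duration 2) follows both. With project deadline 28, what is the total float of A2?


Forward pass: ES(A2) = sum of predecessors on chain A = 5
EF = ES + duration = 5 + 9 = 14
Backward pass: LF(M) = deadline = 28; LS(M) = 28 - 2 = 26
LF(A2) = LS(M) - sum(successors on chain A) = 26 - 0 = 26
LS = LF - duration = 26 - 9 = 17
Total float = LS - ES = 17 - 5 = 12

12


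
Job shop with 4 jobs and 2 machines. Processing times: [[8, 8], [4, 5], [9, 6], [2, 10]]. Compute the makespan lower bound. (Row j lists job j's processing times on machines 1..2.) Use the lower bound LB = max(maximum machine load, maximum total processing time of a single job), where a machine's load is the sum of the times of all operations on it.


Machine loads:
  Machine 1: 8 + 4 + 9 + 2 = 23
  Machine 2: 8 + 5 + 6 + 10 = 29
Max machine load = 29
Job totals:
  Job 1: 16
  Job 2: 9
  Job 3: 15
  Job 4: 12
Max job total = 16
Lower bound = max(29, 16) = 29

29


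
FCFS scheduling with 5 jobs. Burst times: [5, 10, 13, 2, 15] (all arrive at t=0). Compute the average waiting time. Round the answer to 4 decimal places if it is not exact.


FCFS order (as given): [5, 10, 13, 2, 15]
Waiting times:
  Job 1: wait = 0
  Job 2: wait = 5
  Job 3: wait = 15
  Job 4: wait = 28
  Job 5: wait = 30
Sum of waiting times = 78
Average waiting time = 78/5 = 15.6

15.6


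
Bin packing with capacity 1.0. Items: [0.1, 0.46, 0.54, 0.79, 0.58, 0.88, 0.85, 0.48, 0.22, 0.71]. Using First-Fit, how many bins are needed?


Place items sequentially using First-Fit:
  Item 0.1 -> new Bin 1
  Item 0.46 -> Bin 1 (now 0.56)
  Item 0.54 -> new Bin 2
  Item 0.79 -> new Bin 3
  Item 0.58 -> new Bin 4
  Item 0.88 -> new Bin 5
  Item 0.85 -> new Bin 6
  Item 0.48 -> new Bin 7
  Item 0.22 -> Bin 1 (now 0.78)
  Item 0.71 -> new Bin 8
Total bins used = 8

8


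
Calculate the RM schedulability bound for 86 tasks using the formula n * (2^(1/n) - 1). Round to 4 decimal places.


Compute 2^(1/86) = 1.0080924190
Subtract 1: 1.0080924190 - 1 = 0.0080924190
Multiply by n: 86 * 0.0080924190 = 0.6959480340
Round to 4 dp: 0.6959

0.6959


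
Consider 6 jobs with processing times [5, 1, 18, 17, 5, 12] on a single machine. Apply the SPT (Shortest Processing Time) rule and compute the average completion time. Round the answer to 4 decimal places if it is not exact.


Sort jobs by processing time (SPT order): [1, 5, 5, 12, 17, 18]
Compute completion times sequentially:
  Job 1: processing = 1, completes at 1
  Job 2: processing = 5, completes at 6
  Job 3: processing = 5, completes at 11
  Job 4: processing = 12, completes at 23
  Job 5: processing = 17, completes at 40
  Job 6: processing = 18, completes at 58
Sum of completion times = 139
Average completion time = 139/6 = 23.1667

23.1667


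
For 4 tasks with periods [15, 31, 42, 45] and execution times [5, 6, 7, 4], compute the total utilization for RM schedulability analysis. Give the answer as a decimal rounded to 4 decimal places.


Compute individual utilizations (exact fractions):
  Task 1: C/T = 5/15 = 1/3 (approx. 0.3333)
  Task 2: C/T = 6/31 (approx. 0.1935)
  Task 3: C/T = 7/42 = 1/6 (approx. 0.1667)
  Task 4: C/T = 4/45 (approx. 0.0889)
Total utilization U = 1/3 + 6/31 + 1/6 + 4/45 = 2183/2790
Rounded to 4 decimal places: U = 0.7824
RM (Liu & Layland) bound for 4 tasks = 0.756828; compare with U = 2183/2790 (approx. 0.782437)
bound < U <= 1, so the RM sufficient condition is not met (inconclusive; an exact test such as response-time analysis is needed).

0.7824


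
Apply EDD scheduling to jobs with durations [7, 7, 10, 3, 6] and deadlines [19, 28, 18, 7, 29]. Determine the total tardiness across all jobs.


Sort by due date (EDD order): [(3, 7), (10, 18), (7, 19), (7, 28), (6, 29)]
Compute completion times and tardiness:
  Job 1: p=3, d=7, C=3, tardiness=max(0,3-7)=0
  Job 2: p=10, d=18, C=13, tardiness=max(0,13-18)=0
  Job 3: p=7, d=19, C=20, tardiness=max(0,20-19)=1
  Job 4: p=7, d=28, C=27, tardiness=max(0,27-28)=0
  Job 5: p=6, d=29, C=33, tardiness=max(0,33-29)=4
Total tardiness = 5

5


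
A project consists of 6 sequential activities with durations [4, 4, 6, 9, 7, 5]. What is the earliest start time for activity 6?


Activity 6 starts after activities 1 through 5 complete.
Predecessor durations: [4, 4, 6, 9, 7]
ES = 4 + 4 + 6 + 9 + 7 = 30

30


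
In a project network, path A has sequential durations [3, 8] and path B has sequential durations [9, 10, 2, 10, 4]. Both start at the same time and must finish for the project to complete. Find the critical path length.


Path A total = 3 + 8 = 11
Path B total = 9 + 10 + 2 + 10 + 4 = 35
Critical path = longest path = max(11, 35) = 35

35


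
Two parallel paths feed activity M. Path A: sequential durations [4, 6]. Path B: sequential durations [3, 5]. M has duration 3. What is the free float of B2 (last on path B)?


ES(B2) = sum of predecessors on chain B = 3
EF(B2) = ES + duration = 3 + 5 = 8
Successor of B2 is M. ES(M) = max(sum(A), sum(B)) = max(10, 8) = 10
Free float = ES(successor) - EF(current) = 10 - 8 = 2

2


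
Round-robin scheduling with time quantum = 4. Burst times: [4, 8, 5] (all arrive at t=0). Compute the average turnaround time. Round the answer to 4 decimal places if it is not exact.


Time quantum = 4
Execution trace:
  J1 runs 4 units, time = 4
  J2 runs 4 units, time = 8
  J3 runs 4 units, time = 12
  J2 runs 4 units, time = 16
  J3 runs 1 units, time = 17
Finish times: [4, 16, 17]
Average turnaround = 37/3 = 12.3333

12.3333


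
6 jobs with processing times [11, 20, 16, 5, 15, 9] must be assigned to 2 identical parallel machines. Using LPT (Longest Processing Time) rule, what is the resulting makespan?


Sort jobs in decreasing order (LPT): [20, 16, 15, 11, 9, 5]
Assign each job to the least loaded machine:
  Machine 1: jobs [20, 11, 9], load = 40
  Machine 2: jobs [16, 15, 5], load = 36
Makespan = max load = 40

40


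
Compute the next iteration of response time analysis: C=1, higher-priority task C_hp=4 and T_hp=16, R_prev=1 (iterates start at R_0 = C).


R_next = C + ceil(R_prev / T_hp) * C_hp
ceil(1 / 16) = ceil(0.0625) = 1
Interference = 1 * 4 = 4
R_next = 1 + 4 = 5

5


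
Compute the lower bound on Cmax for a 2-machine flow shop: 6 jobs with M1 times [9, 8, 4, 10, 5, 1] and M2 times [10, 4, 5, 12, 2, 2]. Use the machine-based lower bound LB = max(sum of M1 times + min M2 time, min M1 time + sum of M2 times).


LB1 = sum(M1 times) + min(M2 times) = 37 + 2 = 39
LB2 = min(M1 times) + sum(M2 times) = 1 + 35 = 36
Lower bound = max(LB1, LB2) = max(39, 36) = 39

39


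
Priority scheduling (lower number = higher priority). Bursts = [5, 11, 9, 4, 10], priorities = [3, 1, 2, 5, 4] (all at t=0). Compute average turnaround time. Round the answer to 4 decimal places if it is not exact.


Sort by priority (ascending = highest first):
Order: [(1, 11), (2, 9), (3, 5), (4, 10), (5, 4)]
Completion times:
  Priority 1, burst=11, C=11
  Priority 2, burst=9, C=20
  Priority 3, burst=5, C=25
  Priority 4, burst=10, C=35
  Priority 5, burst=4, C=39
Average turnaround = 130/5 = 26.0

26.0


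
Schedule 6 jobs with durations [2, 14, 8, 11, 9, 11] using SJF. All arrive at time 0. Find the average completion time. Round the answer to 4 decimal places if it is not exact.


SJF order (ascending): [2, 8, 9, 11, 11, 14]
Completion times:
  Job 1: burst=2, C=2
  Job 2: burst=8, C=10
  Job 3: burst=9, C=19
  Job 4: burst=11, C=30
  Job 5: burst=11, C=41
  Job 6: burst=14, C=55
Average completion = 157/6 = 26.1667

26.1667


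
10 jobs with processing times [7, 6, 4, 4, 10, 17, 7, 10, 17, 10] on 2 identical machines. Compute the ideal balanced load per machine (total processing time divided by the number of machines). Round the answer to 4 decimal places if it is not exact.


Total processing time = 7 + 6 + 4 + 4 + 10 + 17 + 7 + 10 + 17 + 10 = 92
Number of machines = 2
Ideal balanced load = 92 / 2 = 46.0

46.0


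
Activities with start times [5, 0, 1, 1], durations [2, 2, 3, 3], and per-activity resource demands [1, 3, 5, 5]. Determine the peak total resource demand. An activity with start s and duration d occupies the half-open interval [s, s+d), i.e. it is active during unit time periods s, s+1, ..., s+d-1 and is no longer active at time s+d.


Each activity i is active on [start_i, start_i + duration_i).
Compute total resource usage per time slot:
  t=0: active resources = [3], total = 3
  t=1: active resources = [3, 5, 5], total = 13
  t=2: active resources = [5, 5], total = 10
  t=3: active resources = [5, 5], total = 10
  t=4: active resources = [], total = 0
  t=5: active resources = [1], total = 1
  t=6: active resources = [1], total = 1
Peak resource demand = 13

13


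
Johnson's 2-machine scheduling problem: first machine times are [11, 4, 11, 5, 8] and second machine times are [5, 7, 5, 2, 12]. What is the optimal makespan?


Apply Johnson's rule:
  Group 1 (a <= b): [(2, 4, 7), (5, 8, 12)]
  Group 2 (a > b): [(1, 11, 5), (3, 11, 5), (4, 5, 2)]
Optimal job order: [2, 5, 1, 3, 4]
Schedule:
  Job 2: M1 done at 4, M2 done at 11
  Job 5: M1 done at 12, M2 done at 24
  Job 1: M1 done at 23, M2 done at 29
  Job 3: M1 done at 34, M2 done at 39
  Job 4: M1 done at 39, M2 done at 41
Makespan = 41

41


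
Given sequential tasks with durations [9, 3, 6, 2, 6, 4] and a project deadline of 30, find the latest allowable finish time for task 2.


LF(activity 2) = deadline - sum of successor durations
Successors: activities 3 through 6 with durations [6, 2, 6, 4]
Sum of successor durations = 18
LF = 30 - 18 = 12

12


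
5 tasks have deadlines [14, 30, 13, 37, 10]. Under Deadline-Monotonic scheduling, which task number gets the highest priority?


Sort tasks by relative deadline (ascending):
  Task 5: deadline = 10
  Task 3: deadline = 13
  Task 1: deadline = 14
  Task 2: deadline = 30
  Task 4: deadline = 37
Priority order (highest first): [5, 3, 1, 2, 4]
Highest priority task = 5

5


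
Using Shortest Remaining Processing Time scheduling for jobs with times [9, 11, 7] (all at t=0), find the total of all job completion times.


Since all jobs arrive at t=0, SRPT equals SPT ordering.
SPT order: [7, 9, 11]
Completion times:
  Job 1: p=7, C=7
  Job 2: p=9, C=16
  Job 3: p=11, C=27
Total completion time = 7 + 16 + 27 = 50

50


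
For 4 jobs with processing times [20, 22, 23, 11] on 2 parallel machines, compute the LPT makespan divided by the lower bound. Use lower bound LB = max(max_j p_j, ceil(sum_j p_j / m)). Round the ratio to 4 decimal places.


LPT order: [23, 22, 20, 11]
Machine loads after assignment: [34, 42]
LPT makespan = 42
Lower bound = max(max_job, ceil(total/2)) = max(23, 38) = 38
Ratio = 42 / 38 = 1.1053

1.1053


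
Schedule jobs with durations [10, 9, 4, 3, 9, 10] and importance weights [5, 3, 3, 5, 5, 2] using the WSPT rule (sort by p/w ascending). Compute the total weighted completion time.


Compute p/w ratios and sort ascending (WSPT): [(3, 5), (4, 3), (9, 5), (10, 5), (9, 3), (10, 2)]
Compute weighted completion times:
  Job (p=3,w=5): C=3, w*C=5*3=15
  Job (p=4,w=3): C=7, w*C=3*7=21
  Job (p=9,w=5): C=16, w*C=5*16=80
  Job (p=10,w=5): C=26, w*C=5*26=130
  Job (p=9,w=3): C=35, w*C=3*35=105
  Job (p=10,w=2): C=45, w*C=2*45=90
Total weighted completion time = 441

441


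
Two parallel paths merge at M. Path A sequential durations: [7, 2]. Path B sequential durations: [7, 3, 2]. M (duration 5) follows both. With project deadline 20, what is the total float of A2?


Forward pass: ES(A2) = sum of predecessors on chain A = 7
EF = ES + duration = 7 + 2 = 9
Backward pass: LF(M) = deadline = 20; LS(M) = 20 - 5 = 15
LF(A2) = LS(M) - sum(successors on chain A) = 15 - 0 = 15
LS = LF - duration = 15 - 2 = 13
Total float = LS - ES = 13 - 7 = 6

6


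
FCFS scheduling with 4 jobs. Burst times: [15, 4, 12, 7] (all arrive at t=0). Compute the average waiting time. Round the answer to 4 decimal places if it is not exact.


FCFS order (as given): [15, 4, 12, 7]
Waiting times:
  Job 1: wait = 0
  Job 2: wait = 15
  Job 3: wait = 19
  Job 4: wait = 31
Sum of waiting times = 65
Average waiting time = 65/4 = 16.25

16.25


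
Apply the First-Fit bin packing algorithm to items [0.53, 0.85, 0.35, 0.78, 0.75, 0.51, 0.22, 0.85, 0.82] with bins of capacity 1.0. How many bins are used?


Place items sequentially using First-Fit:
  Item 0.53 -> new Bin 1
  Item 0.85 -> new Bin 2
  Item 0.35 -> Bin 1 (now 0.88)
  Item 0.78 -> new Bin 3
  Item 0.75 -> new Bin 4
  Item 0.51 -> new Bin 5
  Item 0.22 -> Bin 3 (now 1.0)
  Item 0.85 -> new Bin 6
  Item 0.82 -> new Bin 7
Total bins used = 7

7


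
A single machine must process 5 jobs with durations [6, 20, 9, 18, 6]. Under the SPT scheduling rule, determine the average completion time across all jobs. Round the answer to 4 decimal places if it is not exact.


Sort jobs by processing time (SPT order): [6, 6, 9, 18, 20]
Compute completion times sequentially:
  Job 1: processing = 6, completes at 6
  Job 2: processing = 6, completes at 12
  Job 3: processing = 9, completes at 21
  Job 4: processing = 18, completes at 39
  Job 5: processing = 20, completes at 59
Sum of completion times = 137
Average completion time = 137/5 = 27.4

27.4


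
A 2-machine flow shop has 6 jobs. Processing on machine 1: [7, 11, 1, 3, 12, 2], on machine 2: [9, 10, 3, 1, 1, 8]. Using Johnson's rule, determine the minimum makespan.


Apply Johnson's rule:
  Group 1 (a <= b): [(3, 1, 3), (6, 2, 8), (1, 7, 9)]
  Group 2 (a > b): [(2, 11, 10), (4, 3, 1), (5, 12, 1)]
Optimal job order: [3, 6, 1, 2, 4, 5]
Schedule:
  Job 3: M1 done at 1, M2 done at 4
  Job 6: M1 done at 3, M2 done at 12
  Job 1: M1 done at 10, M2 done at 21
  Job 2: M1 done at 21, M2 done at 31
  Job 4: M1 done at 24, M2 done at 32
  Job 5: M1 done at 36, M2 done at 37
Makespan = 37

37


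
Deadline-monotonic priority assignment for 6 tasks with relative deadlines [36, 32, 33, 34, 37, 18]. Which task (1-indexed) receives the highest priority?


Sort tasks by relative deadline (ascending):
  Task 6: deadline = 18
  Task 2: deadline = 32
  Task 3: deadline = 33
  Task 4: deadline = 34
  Task 1: deadline = 36
  Task 5: deadline = 37
Priority order (highest first): [6, 2, 3, 4, 1, 5]
Highest priority task = 6

6


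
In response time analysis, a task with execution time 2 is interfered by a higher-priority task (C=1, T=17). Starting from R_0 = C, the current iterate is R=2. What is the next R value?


R_next = C + ceil(R_prev / T_hp) * C_hp
ceil(2 / 17) = ceil(0.1176) = 1
Interference = 1 * 1 = 1
R_next = 2 + 1 = 3

3


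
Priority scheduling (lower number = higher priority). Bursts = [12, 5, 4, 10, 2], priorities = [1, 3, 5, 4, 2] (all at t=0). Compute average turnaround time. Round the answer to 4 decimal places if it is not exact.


Sort by priority (ascending = highest first):
Order: [(1, 12), (2, 2), (3, 5), (4, 10), (5, 4)]
Completion times:
  Priority 1, burst=12, C=12
  Priority 2, burst=2, C=14
  Priority 3, burst=5, C=19
  Priority 4, burst=10, C=29
  Priority 5, burst=4, C=33
Average turnaround = 107/5 = 21.4

21.4


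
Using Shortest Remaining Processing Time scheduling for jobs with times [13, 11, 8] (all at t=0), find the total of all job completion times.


Since all jobs arrive at t=0, SRPT equals SPT ordering.
SPT order: [8, 11, 13]
Completion times:
  Job 1: p=8, C=8
  Job 2: p=11, C=19
  Job 3: p=13, C=32
Total completion time = 8 + 19 + 32 = 59

59


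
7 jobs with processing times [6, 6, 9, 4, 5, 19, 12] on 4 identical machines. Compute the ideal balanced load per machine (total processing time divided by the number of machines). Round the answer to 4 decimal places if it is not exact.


Total processing time = 6 + 6 + 9 + 4 + 5 + 19 + 12 = 61
Number of machines = 4
Ideal balanced load = 61 / 4 = 15.25

15.25


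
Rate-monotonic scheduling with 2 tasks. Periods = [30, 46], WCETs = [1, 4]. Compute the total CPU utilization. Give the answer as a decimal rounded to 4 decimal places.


Compute individual utilizations (exact fractions):
  Task 1: C/T = 1/30 (approx. 0.0333)
  Task 2: C/T = 4/46 = 2/23 (approx. 0.087)
Total utilization U = 1/30 + 2/23 = 83/690
Rounded to 4 decimal places: U = 0.1203
RM (Liu & Layland) bound for 2 tasks = 0.828427; compare with U = 83/690 (approx. 0.120290)
U <= bound, so schedulable by RM sufficient condition.

0.1203


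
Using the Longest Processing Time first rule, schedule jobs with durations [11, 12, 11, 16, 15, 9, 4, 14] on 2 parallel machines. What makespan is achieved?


Sort jobs in decreasing order (LPT): [16, 15, 14, 12, 11, 11, 9, 4]
Assign each job to the least loaded machine:
  Machine 1: jobs [16, 12, 11, 9], load = 48
  Machine 2: jobs [15, 14, 11, 4], load = 44
Makespan = max load = 48

48


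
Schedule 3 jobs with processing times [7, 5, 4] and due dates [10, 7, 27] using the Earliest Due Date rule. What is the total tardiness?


Sort by due date (EDD order): [(5, 7), (7, 10), (4, 27)]
Compute completion times and tardiness:
  Job 1: p=5, d=7, C=5, tardiness=max(0,5-7)=0
  Job 2: p=7, d=10, C=12, tardiness=max(0,12-10)=2
  Job 3: p=4, d=27, C=16, tardiness=max(0,16-27)=0
Total tardiness = 2

2


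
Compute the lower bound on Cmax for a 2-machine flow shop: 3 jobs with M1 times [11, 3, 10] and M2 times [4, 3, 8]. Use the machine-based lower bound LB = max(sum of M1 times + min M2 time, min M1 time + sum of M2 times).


LB1 = sum(M1 times) + min(M2 times) = 24 + 3 = 27
LB2 = min(M1 times) + sum(M2 times) = 3 + 15 = 18
Lower bound = max(LB1, LB2) = max(27, 18) = 27

27


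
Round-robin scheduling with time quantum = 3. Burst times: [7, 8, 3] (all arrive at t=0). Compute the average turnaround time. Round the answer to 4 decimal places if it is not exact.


Time quantum = 3
Execution trace:
  J1 runs 3 units, time = 3
  J2 runs 3 units, time = 6
  J3 runs 3 units, time = 9
  J1 runs 3 units, time = 12
  J2 runs 3 units, time = 15
  J1 runs 1 units, time = 16
  J2 runs 2 units, time = 18
Finish times: [16, 18, 9]
Average turnaround = 43/3 = 14.3333

14.3333


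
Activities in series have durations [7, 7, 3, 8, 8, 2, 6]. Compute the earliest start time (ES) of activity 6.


Activity 6 starts after activities 1 through 5 complete.
Predecessor durations: [7, 7, 3, 8, 8]
ES = 7 + 7 + 3 + 8 + 8 = 33

33


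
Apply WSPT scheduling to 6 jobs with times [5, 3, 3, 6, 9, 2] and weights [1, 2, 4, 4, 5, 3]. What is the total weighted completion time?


Compute p/w ratios and sort ascending (WSPT): [(2, 3), (3, 4), (3, 2), (6, 4), (9, 5), (5, 1)]
Compute weighted completion times:
  Job (p=2,w=3): C=2, w*C=3*2=6
  Job (p=3,w=4): C=5, w*C=4*5=20
  Job (p=3,w=2): C=8, w*C=2*8=16
  Job (p=6,w=4): C=14, w*C=4*14=56
  Job (p=9,w=5): C=23, w*C=5*23=115
  Job (p=5,w=1): C=28, w*C=1*28=28
Total weighted completion time = 241

241


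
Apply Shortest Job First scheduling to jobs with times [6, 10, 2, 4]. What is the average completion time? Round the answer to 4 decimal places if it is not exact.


SJF order (ascending): [2, 4, 6, 10]
Completion times:
  Job 1: burst=2, C=2
  Job 2: burst=4, C=6
  Job 3: burst=6, C=12
  Job 4: burst=10, C=22
Average completion = 42/4 = 10.5

10.5


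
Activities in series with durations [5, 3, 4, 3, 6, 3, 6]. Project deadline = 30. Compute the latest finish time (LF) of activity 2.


LF(activity 2) = deadline - sum of successor durations
Successors: activities 3 through 7 with durations [4, 3, 6, 3, 6]
Sum of successor durations = 22
LF = 30 - 22 = 8

8


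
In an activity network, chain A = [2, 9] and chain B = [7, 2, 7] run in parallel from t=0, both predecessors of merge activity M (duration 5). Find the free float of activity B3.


ES(B3) = sum of predecessors on chain B = 9
EF(B3) = ES + duration = 9 + 7 = 16
Successor of B3 is M. ES(M) = max(sum(A), sum(B)) = max(11, 16) = 16
Free float = ES(successor) - EF(current) = 16 - 16 = 0

0


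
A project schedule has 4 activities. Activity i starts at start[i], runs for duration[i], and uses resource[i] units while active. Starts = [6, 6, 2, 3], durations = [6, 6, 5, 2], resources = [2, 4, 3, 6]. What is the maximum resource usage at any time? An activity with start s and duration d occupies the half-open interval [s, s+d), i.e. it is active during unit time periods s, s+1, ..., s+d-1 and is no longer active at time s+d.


Each activity i is active on [start_i, start_i + duration_i).
Compute total resource usage per time slot:
  t=0: active resources = [], total = 0
  t=1: active resources = [], total = 0
  t=2: active resources = [3], total = 3
  t=3: active resources = [3, 6], total = 9
  t=4: active resources = [3, 6], total = 9
  t=5: active resources = [3], total = 3
  t=6: active resources = [2, 4, 3], total = 9
  t=7: active resources = [2, 4], total = 6
  t=8: active resources = [2, 4], total = 6
  t=9: active resources = [2, 4], total = 6
  t=10: active resources = [2, 4], total = 6
  t=11: active resources = [2, 4], total = 6
Peak resource demand = 9

9


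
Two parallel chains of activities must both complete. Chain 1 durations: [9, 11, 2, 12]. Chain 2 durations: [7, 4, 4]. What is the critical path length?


Path A total = 9 + 11 + 2 + 12 = 34
Path B total = 7 + 4 + 4 = 15
Critical path = longest path = max(34, 15) = 34

34


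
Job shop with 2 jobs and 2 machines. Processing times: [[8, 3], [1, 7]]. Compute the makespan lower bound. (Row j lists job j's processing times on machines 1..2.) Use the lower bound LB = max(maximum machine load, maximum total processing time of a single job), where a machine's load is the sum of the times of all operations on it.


Machine loads:
  Machine 1: 8 + 1 = 9
  Machine 2: 3 + 7 = 10
Max machine load = 10
Job totals:
  Job 1: 11
  Job 2: 8
Max job total = 11
Lower bound = max(10, 11) = 11

11


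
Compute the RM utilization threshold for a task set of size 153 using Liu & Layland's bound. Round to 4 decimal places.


Compute 2^(1/153) = 1.0045406514
Subtract 1: 1.0045406514 - 1 = 0.0045406514
Multiply by n: 153 * 0.0045406514 = 0.6947196642
Round to 4 dp: 0.6947

0.6947


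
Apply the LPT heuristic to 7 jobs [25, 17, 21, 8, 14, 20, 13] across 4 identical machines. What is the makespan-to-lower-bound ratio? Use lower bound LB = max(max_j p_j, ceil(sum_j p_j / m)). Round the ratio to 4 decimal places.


LPT order: [25, 21, 20, 17, 14, 13, 8]
Machine loads after assignment: [25, 29, 33, 31]
LPT makespan = 33
Lower bound = max(max_job, ceil(total/4)) = max(25, 30) = 30
Ratio = 33 / 30 = 1.1

1.1


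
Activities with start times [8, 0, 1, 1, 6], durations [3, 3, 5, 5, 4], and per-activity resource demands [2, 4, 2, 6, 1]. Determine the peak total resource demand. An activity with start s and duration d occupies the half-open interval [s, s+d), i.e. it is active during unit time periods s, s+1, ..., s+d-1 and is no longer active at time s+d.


Each activity i is active on [start_i, start_i + duration_i).
Compute total resource usage per time slot:
  t=0: active resources = [4], total = 4
  t=1: active resources = [4, 2, 6], total = 12
  t=2: active resources = [4, 2, 6], total = 12
  t=3: active resources = [2, 6], total = 8
  t=4: active resources = [2, 6], total = 8
  t=5: active resources = [2, 6], total = 8
  t=6: active resources = [1], total = 1
  t=7: active resources = [1], total = 1
  t=8: active resources = [2, 1], total = 3
  t=9: active resources = [2, 1], total = 3
  t=10: active resources = [2], total = 2
Peak resource demand = 12

12


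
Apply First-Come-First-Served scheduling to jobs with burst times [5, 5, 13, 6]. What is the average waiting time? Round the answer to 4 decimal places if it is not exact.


FCFS order (as given): [5, 5, 13, 6]
Waiting times:
  Job 1: wait = 0
  Job 2: wait = 5
  Job 3: wait = 10
  Job 4: wait = 23
Sum of waiting times = 38
Average waiting time = 38/4 = 9.5

9.5


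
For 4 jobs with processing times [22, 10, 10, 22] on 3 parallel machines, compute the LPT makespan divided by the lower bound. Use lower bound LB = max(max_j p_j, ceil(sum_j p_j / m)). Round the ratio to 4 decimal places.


LPT order: [22, 22, 10, 10]
Machine loads after assignment: [22, 22, 20]
LPT makespan = 22
Lower bound = max(max_job, ceil(total/3)) = max(22, 22) = 22
Ratio = 22 / 22 = 1.0

1.0


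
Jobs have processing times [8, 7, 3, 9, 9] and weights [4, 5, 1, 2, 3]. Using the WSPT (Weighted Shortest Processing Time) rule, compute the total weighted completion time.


Compute p/w ratios and sort ascending (WSPT): [(7, 5), (8, 4), (3, 1), (9, 3), (9, 2)]
Compute weighted completion times:
  Job (p=7,w=5): C=7, w*C=5*7=35
  Job (p=8,w=4): C=15, w*C=4*15=60
  Job (p=3,w=1): C=18, w*C=1*18=18
  Job (p=9,w=3): C=27, w*C=3*27=81
  Job (p=9,w=2): C=36, w*C=2*36=72
Total weighted completion time = 266

266


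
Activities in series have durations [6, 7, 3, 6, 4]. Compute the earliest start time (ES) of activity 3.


Activity 3 starts after activities 1 through 2 complete.
Predecessor durations: [6, 7]
ES = 6 + 7 = 13

13


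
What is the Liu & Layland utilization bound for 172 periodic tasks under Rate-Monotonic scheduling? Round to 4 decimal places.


Compute 2^(1/172) = 1.0040380565
Subtract 1: 1.0040380565 - 1 = 0.0040380565
Multiply by n: 172 * 0.0040380565 = 0.6945457180
Round to 4 dp: 0.6945

0.6945


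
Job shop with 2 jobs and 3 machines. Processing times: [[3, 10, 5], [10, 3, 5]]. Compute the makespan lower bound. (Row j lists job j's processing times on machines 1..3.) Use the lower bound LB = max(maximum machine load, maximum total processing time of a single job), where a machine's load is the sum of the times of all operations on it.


Machine loads:
  Machine 1: 3 + 10 = 13
  Machine 2: 10 + 3 = 13
  Machine 3: 5 + 5 = 10
Max machine load = 13
Job totals:
  Job 1: 18
  Job 2: 18
Max job total = 18
Lower bound = max(13, 18) = 18

18


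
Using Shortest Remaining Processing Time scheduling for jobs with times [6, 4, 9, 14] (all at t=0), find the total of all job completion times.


Since all jobs arrive at t=0, SRPT equals SPT ordering.
SPT order: [4, 6, 9, 14]
Completion times:
  Job 1: p=4, C=4
  Job 2: p=6, C=10
  Job 3: p=9, C=19
  Job 4: p=14, C=33
Total completion time = 4 + 10 + 19 + 33 = 66

66


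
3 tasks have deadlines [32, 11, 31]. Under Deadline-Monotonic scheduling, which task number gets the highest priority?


Sort tasks by relative deadline (ascending):
  Task 2: deadline = 11
  Task 3: deadline = 31
  Task 1: deadline = 32
Priority order (highest first): [2, 3, 1]
Highest priority task = 2

2


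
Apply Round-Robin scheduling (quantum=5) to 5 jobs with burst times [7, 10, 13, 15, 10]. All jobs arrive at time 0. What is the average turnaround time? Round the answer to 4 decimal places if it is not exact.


Time quantum = 5
Execution trace:
  J1 runs 5 units, time = 5
  J2 runs 5 units, time = 10
  J3 runs 5 units, time = 15
  J4 runs 5 units, time = 20
  J5 runs 5 units, time = 25
  J1 runs 2 units, time = 27
  J2 runs 5 units, time = 32
  J3 runs 5 units, time = 37
  J4 runs 5 units, time = 42
  J5 runs 5 units, time = 47
  J3 runs 3 units, time = 50
  J4 runs 5 units, time = 55
Finish times: [27, 32, 50, 55, 47]
Average turnaround = 211/5 = 42.2

42.2


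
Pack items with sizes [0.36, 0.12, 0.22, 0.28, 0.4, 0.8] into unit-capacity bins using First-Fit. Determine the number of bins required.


Place items sequentially using First-Fit:
  Item 0.36 -> new Bin 1
  Item 0.12 -> Bin 1 (now 0.48)
  Item 0.22 -> Bin 1 (now 0.7)
  Item 0.28 -> Bin 1 (now 0.98)
  Item 0.4 -> new Bin 2
  Item 0.8 -> new Bin 3
Total bins used = 3

3


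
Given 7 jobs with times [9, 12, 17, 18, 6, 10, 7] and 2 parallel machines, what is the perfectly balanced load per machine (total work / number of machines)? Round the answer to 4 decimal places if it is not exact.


Total processing time = 9 + 12 + 17 + 18 + 6 + 10 + 7 = 79
Number of machines = 2
Ideal balanced load = 79 / 2 = 39.5

39.5


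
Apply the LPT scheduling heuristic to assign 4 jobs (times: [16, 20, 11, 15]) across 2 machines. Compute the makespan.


Sort jobs in decreasing order (LPT): [20, 16, 15, 11]
Assign each job to the least loaded machine:
  Machine 1: jobs [20, 11], load = 31
  Machine 2: jobs [16, 15], load = 31
Makespan = max load = 31

31


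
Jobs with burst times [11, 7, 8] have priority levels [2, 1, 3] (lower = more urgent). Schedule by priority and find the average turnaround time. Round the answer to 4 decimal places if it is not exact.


Sort by priority (ascending = highest first):
Order: [(1, 7), (2, 11), (3, 8)]
Completion times:
  Priority 1, burst=7, C=7
  Priority 2, burst=11, C=18
  Priority 3, burst=8, C=26
Average turnaround = 51/3 = 17.0

17.0


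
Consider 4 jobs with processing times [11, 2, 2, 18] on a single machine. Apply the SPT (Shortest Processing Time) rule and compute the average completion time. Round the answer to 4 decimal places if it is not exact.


Sort jobs by processing time (SPT order): [2, 2, 11, 18]
Compute completion times sequentially:
  Job 1: processing = 2, completes at 2
  Job 2: processing = 2, completes at 4
  Job 3: processing = 11, completes at 15
  Job 4: processing = 18, completes at 33
Sum of completion times = 54
Average completion time = 54/4 = 13.5

13.5


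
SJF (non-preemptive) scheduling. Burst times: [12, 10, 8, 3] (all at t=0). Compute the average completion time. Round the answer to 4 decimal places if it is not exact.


SJF order (ascending): [3, 8, 10, 12]
Completion times:
  Job 1: burst=3, C=3
  Job 2: burst=8, C=11
  Job 3: burst=10, C=21
  Job 4: burst=12, C=33
Average completion = 68/4 = 17.0

17.0


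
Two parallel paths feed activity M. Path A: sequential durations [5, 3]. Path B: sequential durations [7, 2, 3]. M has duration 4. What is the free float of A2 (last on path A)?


ES(A2) = sum of predecessors on chain A = 5
EF(A2) = ES + duration = 5 + 3 = 8
Successor of A2 is M. ES(M) = max(sum(A), sum(B)) = max(8, 12) = 12
Free float = ES(successor) - EF(current) = 12 - 8 = 4

4


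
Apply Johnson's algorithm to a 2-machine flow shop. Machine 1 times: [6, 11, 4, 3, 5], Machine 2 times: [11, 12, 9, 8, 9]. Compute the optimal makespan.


Apply Johnson's rule:
  Group 1 (a <= b): [(4, 3, 8), (3, 4, 9), (5, 5, 9), (1, 6, 11), (2, 11, 12)]
  Group 2 (a > b): []
Optimal job order: [4, 3, 5, 1, 2]
Schedule:
  Job 4: M1 done at 3, M2 done at 11
  Job 3: M1 done at 7, M2 done at 20
  Job 5: M1 done at 12, M2 done at 29
  Job 1: M1 done at 18, M2 done at 40
  Job 2: M1 done at 29, M2 done at 52
Makespan = 52

52


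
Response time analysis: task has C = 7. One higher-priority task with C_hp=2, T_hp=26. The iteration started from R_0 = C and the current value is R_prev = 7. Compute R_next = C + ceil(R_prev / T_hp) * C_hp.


R_next = C + ceil(R_prev / T_hp) * C_hp
ceil(7 / 26) = ceil(0.2692) = 1
Interference = 1 * 2 = 2
R_next = 7 + 2 = 9

9


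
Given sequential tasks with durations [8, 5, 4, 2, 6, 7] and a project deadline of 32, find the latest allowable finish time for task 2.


LF(activity 2) = deadline - sum of successor durations
Successors: activities 3 through 6 with durations [4, 2, 6, 7]
Sum of successor durations = 19
LF = 32 - 19 = 13

13


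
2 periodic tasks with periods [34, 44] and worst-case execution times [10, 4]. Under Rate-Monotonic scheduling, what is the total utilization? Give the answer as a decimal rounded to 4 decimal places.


Compute individual utilizations (exact fractions):
  Task 1: C/T = 10/34 = 5/17 (approx. 0.2941)
  Task 2: C/T = 4/44 = 1/11 (approx. 0.0909)
Total utilization U = 5/17 + 1/11 = 72/187
Rounded to 4 decimal places: U = 0.3850
RM (Liu & Layland) bound for 2 tasks = 0.828427; compare with U = 72/187 (approx. 0.385027)
U <= bound, so schedulable by RM sufficient condition.

0.3850


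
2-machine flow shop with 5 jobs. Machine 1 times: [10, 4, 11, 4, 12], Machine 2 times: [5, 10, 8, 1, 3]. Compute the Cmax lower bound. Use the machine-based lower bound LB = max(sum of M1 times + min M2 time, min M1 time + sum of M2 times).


LB1 = sum(M1 times) + min(M2 times) = 41 + 1 = 42
LB2 = min(M1 times) + sum(M2 times) = 4 + 27 = 31
Lower bound = max(LB1, LB2) = max(42, 31) = 42

42


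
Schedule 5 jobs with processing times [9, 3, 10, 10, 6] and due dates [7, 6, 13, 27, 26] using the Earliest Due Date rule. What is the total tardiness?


Sort by due date (EDD order): [(3, 6), (9, 7), (10, 13), (6, 26), (10, 27)]
Compute completion times and tardiness:
  Job 1: p=3, d=6, C=3, tardiness=max(0,3-6)=0
  Job 2: p=9, d=7, C=12, tardiness=max(0,12-7)=5
  Job 3: p=10, d=13, C=22, tardiness=max(0,22-13)=9
  Job 4: p=6, d=26, C=28, tardiness=max(0,28-26)=2
  Job 5: p=10, d=27, C=38, tardiness=max(0,38-27)=11
Total tardiness = 27

27


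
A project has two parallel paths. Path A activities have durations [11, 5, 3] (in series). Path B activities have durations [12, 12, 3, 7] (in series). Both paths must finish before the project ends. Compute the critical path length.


Path A total = 11 + 5 + 3 = 19
Path B total = 12 + 12 + 3 + 7 = 34
Critical path = longest path = max(19, 34) = 34

34


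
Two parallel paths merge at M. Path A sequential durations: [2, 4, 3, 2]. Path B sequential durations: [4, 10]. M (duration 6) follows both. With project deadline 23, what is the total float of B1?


Forward pass: ES(B1) = sum of predecessors on chain B = 0
EF = ES + duration = 0 + 4 = 4
Backward pass: LF(M) = deadline = 23; LS(M) = 23 - 6 = 17
LF(B1) = LS(M) - sum(successors on chain B) = 17 - 10 = 7
LS = LF - duration = 7 - 4 = 3
Total float = LS - ES = 3 - 0 = 3

3


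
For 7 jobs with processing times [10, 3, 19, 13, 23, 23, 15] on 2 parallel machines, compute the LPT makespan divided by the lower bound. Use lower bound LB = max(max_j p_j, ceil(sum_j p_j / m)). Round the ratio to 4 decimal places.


LPT order: [23, 23, 19, 15, 13, 10, 3]
Machine loads after assignment: [52, 54]
LPT makespan = 54
Lower bound = max(max_job, ceil(total/2)) = max(23, 53) = 53
Ratio = 54 / 53 = 1.0189

1.0189


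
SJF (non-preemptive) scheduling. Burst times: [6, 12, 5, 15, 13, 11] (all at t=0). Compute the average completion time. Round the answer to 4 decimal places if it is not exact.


SJF order (ascending): [5, 6, 11, 12, 13, 15]
Completion times:
  Job 1: burst=5, C=5
  Job 2: burst=6, C=11
  Job 3: burst=11, C=22
  Job 4: burst=12, C=34
  Job 5: burst=13, C=47
  Job 6: burst=15, C=62
Average completion = 181/6 = 30.1667

30.1667


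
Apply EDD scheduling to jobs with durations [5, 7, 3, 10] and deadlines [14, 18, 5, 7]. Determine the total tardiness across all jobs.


Sort by due date (EDD order): [(3, 5), (10, 7), (5, 14), (7, 18)]
Compute completion times and tardiness:
  Job 1: p=3, d=5, C=3, tardiness=max(0,3-5)=0
  Job 2: p=10, d=7, C=13, tardiness=max(0,13-7)=6
  Job 3: p=5, d=14, C=18, tardiness=max(0,18-14)=4
  Job 4: p=7, d=18, C=25, tardiness=max(0,25-18)=7
Total tardiness = 17

17


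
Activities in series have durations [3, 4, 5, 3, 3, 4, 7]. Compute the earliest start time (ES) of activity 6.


Activity 6 starts after activities 1 through 5 complete.
Predecessor durations: [3, 4, 5, 3, 3]
ES = 3 + 4 + 5 + 3 + 3 = 18

18


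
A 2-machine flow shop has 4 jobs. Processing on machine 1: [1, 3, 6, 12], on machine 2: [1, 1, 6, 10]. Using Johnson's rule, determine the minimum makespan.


Apply Johnson's rule:
  Group 1 (a <= b): [(1, 1, 1), (3, 6, 6)]
  Group 2 (a > b): [(4, 12, 10), (2, 3, 1)]
Optimal job order: [1, 3, 4, 2]
Schedule:
  Job 1: M1 done at 1, M2 done at 2
  Job 3: M1 done at 7, M2 done at 13
  Job 4: M1 done at 19, M2 done at 29
  Job 2: M1 done at 22, M2 done at 30
Makespan = 30

30


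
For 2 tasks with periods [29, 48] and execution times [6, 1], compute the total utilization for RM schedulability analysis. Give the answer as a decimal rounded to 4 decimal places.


Compute individual utilizations (exact fractions):
  Task 1: C/T = 6/29 (approx. 0.2069)
  Task 2: C/T = 1/48 (approx. 0.0208)
Total utilization U = 6/29 + 1/48 = 317/1392
Rounded to 4 decimal places: U = 0.2277
RM (Liu & Layland) bound for 2 tasks = 0.828427; compare with U = 317/1392 (approx. 0.227730)
U <= bound, so schedulable by RM sufficient condition.

0.2277


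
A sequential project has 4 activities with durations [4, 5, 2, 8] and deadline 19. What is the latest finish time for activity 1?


LF(activity 1) = deadline - sum of successor durations
Successors: activities 2 through 4 with durations [5, 2, 8]
Sum of successor durations = 15
LF = 19 - 15 = 4

4


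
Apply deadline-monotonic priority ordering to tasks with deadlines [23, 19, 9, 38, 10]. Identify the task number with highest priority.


Sort tasks by relative deadline (ascending):
  Task 3: deadline = 9
  Task 5: deadline = 10
  Task 2: deadline = 19
  Task 1: deadline = 23
  Task 4: deadline = 38
Priority order (highest first): [3, 5, 2, 1, 4]
Highest priority task = 3

3


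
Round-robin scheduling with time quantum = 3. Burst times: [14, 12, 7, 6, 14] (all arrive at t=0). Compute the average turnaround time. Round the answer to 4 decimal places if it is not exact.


Time quantum = 3
Execution trace:
  J1 runs 3 units, time = 3
  J2 runs 3 units, time = 6
  J3 runs 3 units, time = 9
  J4 runs 3 units, time = 12
  J5 runs 3 units, time = 15
  J1 runs 3 units, time = 18
  J2 runs 3 units, time = 21
  J3 runs 3 units, time = 24
  J4 runs 3 units, time = 27
  J5 runs 3 units, time = 30
  J1 runs 3 units, time = 33
  J2 runs 3 units, time = 36
  J3 runs 1 units, time = 37
  J5 runs 3 units, time = 40
  J1 runs 3 units, time = 43
  J2 runs 3 units, time = 46
  J5 runs 3 units, time = 49
  J1 runs 2 units, time = 51
  J5 runs 2 units, time = 53
Finish times: [51, 46, 37, 27, 53]
Average turnaround = 214/5 = 42.8

42.8


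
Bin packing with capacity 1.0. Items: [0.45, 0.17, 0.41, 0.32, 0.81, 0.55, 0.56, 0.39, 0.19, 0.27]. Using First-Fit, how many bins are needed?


Place items sequentially using First-Fit:
  Item 0.45 -> new Bin 1
  Item 0.17 -> Bin 1 (now 0.62)
  Item 0.41 -> new Bin 2
  Item 0.32 -> Bin 1 (now 0.94)
  Item 0.81 -> new Bin 3
  Item 0.55 -> Bin 2 (now 0.96)
  Item 0.56 -> new Bin 4
  Item 0.39 -> Bin 4 (now 0.95)
  Item 0.19 -> Bin 3 (now 1.0)
  Item 0.27 -> new Bin 5
Total bins used = 5

5


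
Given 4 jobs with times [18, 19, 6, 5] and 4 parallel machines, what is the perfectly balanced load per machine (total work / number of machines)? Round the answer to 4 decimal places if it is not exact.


Total processing time = 18 + 19 + 6 + 5 = 48
Number of machines = 4
Ideal balanced load = 48 / 4 = 12.0

12.0


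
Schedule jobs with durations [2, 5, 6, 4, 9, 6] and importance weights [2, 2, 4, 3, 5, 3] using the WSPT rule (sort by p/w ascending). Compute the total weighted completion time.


Compute p/w ratios and sort ascending (WSPT): [(2, 2), (4, 3), (6, 4), (9, 5), (6, 3), (5, 2)]
Compute weighted completion times:
  Job (p=2,w=2): C=2, w*C=2*2=4
  Job (p=4,w=3): C=6, w*C=3*6=18
  Job (p=6,w=4): C=12, w*C=4*12=48
  Job (p=9,w=5): C=21, w*C=5*21=105
  Job (p=6,w=3): C=27, w*C=3*27=81
  Job (p=5,w=2): C=32, w*C=2*32=64
Total weighted completion time = 320

320


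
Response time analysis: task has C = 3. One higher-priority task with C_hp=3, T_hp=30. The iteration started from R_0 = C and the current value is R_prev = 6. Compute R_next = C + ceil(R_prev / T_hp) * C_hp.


R_next = C + ceil(R_prev / T_hp) * C_hp
ceil(6 / 30) = ceil(0.2) = 1
Interference = 1 * 3 = 3
R_next = 3 + 3 = 6
R_next = R_prev, so the iteration has converged (response time = 6).

6


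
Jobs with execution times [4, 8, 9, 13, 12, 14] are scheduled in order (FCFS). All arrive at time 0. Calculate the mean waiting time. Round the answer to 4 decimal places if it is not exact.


FCFS order (as given): [4, 8, 9, 13, 12, 14]
Waiting times:
  Job 1: wait = 0
  Job 2: wait = 4
  Job 3: wait = 12
  Job 4: wait = 21
  Job 5: wait = 34
  Job 6: wait = 46
Sum of waiting times = 117
Average waiting time = 117/6 = 19.5

19.5
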